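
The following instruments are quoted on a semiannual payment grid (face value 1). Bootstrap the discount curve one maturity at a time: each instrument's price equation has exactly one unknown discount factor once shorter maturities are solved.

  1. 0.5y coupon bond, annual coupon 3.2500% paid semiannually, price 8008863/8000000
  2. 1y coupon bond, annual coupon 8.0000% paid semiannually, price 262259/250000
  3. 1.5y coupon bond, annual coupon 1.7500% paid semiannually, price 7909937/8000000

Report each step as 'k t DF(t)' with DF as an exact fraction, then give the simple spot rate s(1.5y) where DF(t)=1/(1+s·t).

step 1 [0.5y] bond c/2=13/800: DF=(8008863/8000000 − 13/800·(0))/(1+13/800) = 9851/10000 ≈ 0.985100
step 2 [1y] bond c/2=1/25: DF=(262259/250000 − 1/25·(0.985100))/(1+1/25) = 2427/2500 ≈ 0.970800
step 3 [1.5y] bond c/2=7/800: DF=(7909937/8000000 − 7/800·(0.985100+0.970800))/(1+7/800) = 602/625 ≈ 0.963200

1 1/2 9851/10000
2 1 2427/2500
3 3/2 602/625
s(1.5y) = (1/(602/625) − 1)/(3/2) = 23/903 ≈ 2.5471%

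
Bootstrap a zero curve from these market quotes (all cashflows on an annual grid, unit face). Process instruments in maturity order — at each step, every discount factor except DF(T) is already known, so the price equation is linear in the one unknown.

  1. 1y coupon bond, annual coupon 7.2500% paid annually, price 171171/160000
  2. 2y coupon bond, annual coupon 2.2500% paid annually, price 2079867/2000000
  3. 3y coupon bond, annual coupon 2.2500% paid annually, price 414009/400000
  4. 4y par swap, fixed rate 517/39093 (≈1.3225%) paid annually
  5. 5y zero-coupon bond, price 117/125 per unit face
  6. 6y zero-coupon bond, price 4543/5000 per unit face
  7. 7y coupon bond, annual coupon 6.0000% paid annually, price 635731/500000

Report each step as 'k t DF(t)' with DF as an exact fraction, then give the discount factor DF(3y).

step 1 [1y] bond c/1=29/400: DF=(171171/160000 − 29/400·(0))/(1+29/400) = 399/400 ≈ 0.997500
step 2 [2y] bond c/1=9/400: DF=(2079867/2000000 − 9/400·(0.997500))/(1+9/400) = 9951/10000 ≈ 0.995100
step 3 [3y] bond c/1=9/400: DF=(414009/400000 − 9/400·(0.997500+0.995100))/(1+9/400) = 2421/2500 ≈ 0.968400
step 4 [4y] swap r/1=517/39093: DF=(1 − 517/39093·(0.997500+0.995100+0.968400))/(1+517/39093) = 9483/10000 ≈ 0.948300
step 5 [5y] zero: DF = P = 117/125 ≈ 0.936000
step 6 [6y] zero: DF = P = 4543/5000 ≈ 0.908600
step 7 [7y] bond c/1=3/50: DF=(635731/500000 − 3/50·(0.997500+0.995100+0.968400+0.948300+0.936000+0.908600))/(1+3/50) = 4369/5000 ≈ 0.873800

1 1 399/400
2 2 9951/10000
3 3 2421/2500
4 4 9483/10000
5 5 117/125
6 6 4543/5000
7 7 4369/5000
DF(3y) = 2421/2500 ≈ 0.968400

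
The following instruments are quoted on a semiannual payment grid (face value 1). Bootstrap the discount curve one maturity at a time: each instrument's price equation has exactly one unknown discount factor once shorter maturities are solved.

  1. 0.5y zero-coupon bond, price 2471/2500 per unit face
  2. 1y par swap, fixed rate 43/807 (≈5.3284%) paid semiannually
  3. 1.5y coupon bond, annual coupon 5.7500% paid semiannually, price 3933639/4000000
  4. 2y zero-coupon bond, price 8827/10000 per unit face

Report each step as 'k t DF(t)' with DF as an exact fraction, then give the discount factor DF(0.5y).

1 1/2 2471/2500
2 1 2371/2500
3 3/2 4509/5000
4 2 8827/10000
DF(0.5y) = 2471/2500 ≈ 0.988400

step 1 [0.5y] zero: DF = P = 2471/2500 ≈ 0.988400
step 2 [1y] swap r/2=43/1614: DF=(1 − 43/1614·(0.988400))/(1+43/1614) = 2371/2500 ≈ 0.948400
step 3 [1.5y] bond c/2=23/800: DF=(3933639/4000000 − 23/800·(0.988400+0.948400))/(1+23/800) = 4509/5000 ≈ 0.901800
step 4 [2y] zero: DF = P = 8827/10000 ≈ 0.882700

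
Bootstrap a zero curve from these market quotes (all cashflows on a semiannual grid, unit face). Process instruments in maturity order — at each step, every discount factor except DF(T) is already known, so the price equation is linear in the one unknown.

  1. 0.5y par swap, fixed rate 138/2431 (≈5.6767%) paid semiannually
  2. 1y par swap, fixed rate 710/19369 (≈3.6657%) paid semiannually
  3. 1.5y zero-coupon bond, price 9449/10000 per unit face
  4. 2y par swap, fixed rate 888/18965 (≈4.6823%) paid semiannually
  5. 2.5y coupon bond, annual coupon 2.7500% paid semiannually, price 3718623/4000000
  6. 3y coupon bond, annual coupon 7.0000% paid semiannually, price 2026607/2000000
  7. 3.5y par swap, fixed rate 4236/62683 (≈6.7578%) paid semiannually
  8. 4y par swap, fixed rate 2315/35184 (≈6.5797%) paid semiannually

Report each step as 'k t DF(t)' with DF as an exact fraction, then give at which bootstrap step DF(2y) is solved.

1 1/2 2431/2500
2 1 1929/2000
3 3/2 9449/10000
4 2 1139/1250
5 5/2 541/625
6 3 1643/2000
7 7/2 3941/5000
8 4 1537/2000
DF(2y) is solved at step 4

step 1 [0.5y] swap r/2=69/2431: DF=(1 − 69/2431·(0))/(1+69/2431) = 2431/2500 ≈ 0.972400
step 2 [1y] swap r/2=355/19369: DF=(1 − 355/19369·(0.972400))/(1+355/19369) = 1929/2000 ≈ 0.964500
step 3 [1.5y] zero: DF = P = 9449/10000 ≈ 0.944900
step 4 [2y] swap r/2=444/18965: DF=(1 − 444/18965·(0.972400+0.964500+0.944900))/(1+444/18965) = 1139/1250 ≈ 0.911200
step 5 [2.5y] bond c/2=11/800: DF=(3718623/4000000 − 11/800·(0.972400+0.964500+0.944900+0.911200))/(1+11/800) = 541/625 ≈ 0.865600
step 6 [3y] bond c/2=7/200: DF=(2026607/2000000 − 7/200·(0.972400+0.964500+0.944900+0.911200+0.865600))/(1+7/200) = 1643/2000 ≈ 0.821500
step 7 [3.5y] swap r/2=2118/62683: DF=(1 − 2118/62683·(0.972400+0.964500+0.944900+0.911200+0.865600+0.821500))/(1+2118/62683) = 3941/5000 ≈ 0.788200
step 8 [4y] swap r/2=2315/70368: DF=(1 − 2315/70368·(0.972400+0.964500+0.944900+0.911200+0.865600+0.821500+0.788200))/(1+2315/70368) = 1537/2000 ≈ 0.768500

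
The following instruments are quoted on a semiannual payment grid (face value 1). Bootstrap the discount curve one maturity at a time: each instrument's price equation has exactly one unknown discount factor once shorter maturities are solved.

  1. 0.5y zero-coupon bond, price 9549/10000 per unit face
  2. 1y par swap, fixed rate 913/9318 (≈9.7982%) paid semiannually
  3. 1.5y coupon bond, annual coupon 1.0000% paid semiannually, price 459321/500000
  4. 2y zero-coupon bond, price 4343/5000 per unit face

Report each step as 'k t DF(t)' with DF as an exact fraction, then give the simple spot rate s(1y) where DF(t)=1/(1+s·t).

1 1/2 9549/10000
2 1 9087/10000
3 3/2 1131/1250
4 2 4343/5000
s(1y) = (1/(9087/10000) − 1)/(1) = 913/9087 ≈ 10.0473%

step 1 [0.5y] zero: DF = P = 9549/10000 ≈ 0.954900
step 2 [1y] swap r/2=913/18636: DF=(1 − 913/18636·(0.954900))/(1+913/18636) = 9087/10000 ≈ 0.908700
step 3 [1.5y] bond c/2=1/200: DF=(459321/500000 − 1/200·(0.954900+0.908700))/(1+1/200) = 1131/1250 ≈ 0.904800
step 4 [2y] zero: DF = P = 4343/5000 ≈ 0.868600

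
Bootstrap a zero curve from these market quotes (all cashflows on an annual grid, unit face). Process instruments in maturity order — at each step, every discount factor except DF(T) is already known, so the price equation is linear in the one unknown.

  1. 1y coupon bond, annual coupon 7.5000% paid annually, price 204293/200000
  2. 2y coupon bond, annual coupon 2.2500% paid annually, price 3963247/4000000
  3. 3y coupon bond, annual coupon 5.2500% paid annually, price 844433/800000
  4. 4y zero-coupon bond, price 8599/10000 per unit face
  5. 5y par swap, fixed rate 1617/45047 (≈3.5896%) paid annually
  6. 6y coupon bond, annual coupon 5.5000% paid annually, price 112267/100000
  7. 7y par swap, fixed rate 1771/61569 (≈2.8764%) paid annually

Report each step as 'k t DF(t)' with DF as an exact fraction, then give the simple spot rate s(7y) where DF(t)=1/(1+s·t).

1 1 4751/5000
2 2 9481/10000
3 3 4541/5000
4 4 8599/10000
5 5 8383/10000
6 6 8293/10000
7 7 8229/10000
s(7y) = (1/(8229/10000) − 1)/(7) = 253/8229 ≈ 3.0745%

step 1 [1y] bond c/1=3/40: DF=(204293/200000 − 3/40·(0))/(1+3/40) = 4751/5000 ≈ 0.950200
step 2 [2y] bond c/1=9/400: DF=(3963247/4000000 − 9/400·(0.950200))/(1+9/400) = 9481/10000 ≈ 0.948100
step 3 [3y] bond c/1=21/400: DF=(844433/800000 − 21/400·(0.950200+0.948100))/(1+21/400) = 4541/5000 ≈ 0.908200
step 4 [4y] zero: DF = P = 8599/10000 ≈ 0.859900
step 5 [5y] swap r/1=1617/45047: DF=(1 − 1617/45047·(0.950200+0.948100+0.908200+0.859900))/(1+1617/45047) = 8383/10000 ≈ 0.838300
step 6 [6y] bond c/1=11/200: DF=(112267/100000 − 11/200·(0.950200+0.948100+0.908200+0.859900+0.838300))/(1+11/200) = 8293/10000 ≈ 0.829300
step 7 [7y] swap r/1=1771/61569: DF=(1 − 1771/61569·(0.950200+0.948100+0.908200+0.859900+0.838300+0.829300))/(1+1771/61569) = 8229/10000 ≈ 0.822900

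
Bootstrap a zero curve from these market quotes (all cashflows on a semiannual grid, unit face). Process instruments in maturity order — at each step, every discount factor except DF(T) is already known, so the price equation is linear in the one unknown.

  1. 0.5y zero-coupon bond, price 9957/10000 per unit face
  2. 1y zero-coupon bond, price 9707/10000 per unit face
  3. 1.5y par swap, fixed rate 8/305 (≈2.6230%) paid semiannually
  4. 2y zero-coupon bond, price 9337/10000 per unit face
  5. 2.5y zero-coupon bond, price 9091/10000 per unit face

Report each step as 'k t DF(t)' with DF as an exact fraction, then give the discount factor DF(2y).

step 1 [0.5y] zero: DF = P = 9957/10000 ≈ 0.995700
step 2 [1y] zero: DF = P = 9707/10000 ≈ 0.970700
step 3 [1.5y] swap r/2=4/305: DF=(1 − 4/305·(0.995700+0.970700))/(1+4/305) = 601/625 ≈ 0.961600
step 4 [2y] zero: DF = P = 9337/10000 ≈ 0.933700
step 5 [2.5y] zero: DF = P = 9091/10000 ≈ 0.909100

1 1/2 9957/10000
2 1 9707/10000
3 3/2 601/625
4 2 9337/10000
5 5/2 9091/10000
DF(2y) = 9337/10000 ≈ 0.933700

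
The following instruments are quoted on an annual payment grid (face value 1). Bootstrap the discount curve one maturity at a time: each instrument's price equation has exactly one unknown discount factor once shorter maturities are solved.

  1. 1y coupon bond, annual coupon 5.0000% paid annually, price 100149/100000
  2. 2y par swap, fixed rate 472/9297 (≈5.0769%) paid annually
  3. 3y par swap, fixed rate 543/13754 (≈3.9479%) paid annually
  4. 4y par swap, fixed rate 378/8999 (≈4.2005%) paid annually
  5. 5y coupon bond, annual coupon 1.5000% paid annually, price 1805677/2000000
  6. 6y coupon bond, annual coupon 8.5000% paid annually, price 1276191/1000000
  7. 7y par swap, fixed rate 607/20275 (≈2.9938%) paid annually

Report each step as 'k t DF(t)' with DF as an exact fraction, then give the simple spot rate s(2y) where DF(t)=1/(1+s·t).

1 1 4769/5000
2 2 566/625
3 3 4457/5000
4 4 1061/1250
5 5 8363/10000
6 6 8287/10000
7 7 8179/10000
s(2y) = (1/(566/625) − 1)/(2) = 59/1132 ≈ 5.2120%

step 1 [1y] bond c/1=1/20: DF=(100149/100000 − 1/20·(0))/(1+1/20) = 4769/5000 ≈ 0.953800
step 2 [2y] swap r/1=472/9297: DF=(1 − 472/9297·(0.953800))/(1+472/9297) = 566/625 ≈ 0.905600
step 3 [3y] swap r/1=543/13754: DF=(1 − 543/13754·(0.953800+0.905600))/(1+543/13754) = 4457/5000 ≈ 0.891400
step 4 [4y] swap r/1=378/8999: DF=(1 − 378/8999·(0.953800+0.905600+0.891400))/(1+378/8999) = 1061/1250 ≈ 0.848800
step 5 [5y] bond c/1=3/200: DF=(1805677/2000000 − 3/200·(0.953800+0.905600+0.891400+0.848800))/(1+3/200) = 8363/10000 ≈ 0.836300
step 6 [6y] bond c/1=17/200: DF=(1276191/1000000 − 17/200·(0.953800+0.905600+0.891400+0.848800+0.836300))/(1+17/200) = 8287/10000 ≈ 0.828700
step 7 [7y] swap r/1=607/20275: DF=(1 − 607/20275·(0.953800+0.905600+0.891400+0.848800+0.836300+0.828700))/(1+607/20275) = 8179/10000 ≈ 0.817900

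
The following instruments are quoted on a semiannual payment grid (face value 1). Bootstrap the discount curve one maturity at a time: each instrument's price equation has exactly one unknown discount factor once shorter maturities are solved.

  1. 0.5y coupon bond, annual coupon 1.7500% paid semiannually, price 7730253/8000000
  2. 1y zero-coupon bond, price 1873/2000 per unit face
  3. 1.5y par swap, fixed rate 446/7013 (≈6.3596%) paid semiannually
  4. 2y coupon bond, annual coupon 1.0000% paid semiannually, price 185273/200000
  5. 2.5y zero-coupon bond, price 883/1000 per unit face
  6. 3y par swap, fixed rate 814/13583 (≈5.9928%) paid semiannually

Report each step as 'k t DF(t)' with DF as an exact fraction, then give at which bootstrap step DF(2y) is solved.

step 1 [0.5y] bond c/2=7/800: DF=(7730253/8000000 − 7/800·(0))/(1+7/800) = 9579/10000 ≈ 0.957900
step 2 [1y] zero: DF = P = 1873/2000 ≈ 0.936500
step 3 [1.5y] swap r/2=223/7013: DF=(1 − 223/7013·(0.957900+0.936500))/(1+223/7013) = 2277/2500 ≈ 0.910800
step 4 [2y] bond c/2=1/200: DF=(185273/200000 − 1/200·(0.957900+0.936500+0.910800))/(1+1/200) = 4539/5000 ≈ 0.907800
step 5 [2.5y] zero: DF = P = 883/1000 ≈ 0.883000
step 6 [3y] swap r/2=407/13583: DF=(1 − 407/13583·(0.957900+0.936500+0.910800+0.907800+0.883000))/(1+407/13583) = 2093/2500 ≈ 0.837200

1 1/2 9579/10000
2 1 1873/2000
3 3/2 2277/2500
4 2 4539/5000
5 5/2 883/1000
6 3 2093/2500
DF(2y) is solved at step 4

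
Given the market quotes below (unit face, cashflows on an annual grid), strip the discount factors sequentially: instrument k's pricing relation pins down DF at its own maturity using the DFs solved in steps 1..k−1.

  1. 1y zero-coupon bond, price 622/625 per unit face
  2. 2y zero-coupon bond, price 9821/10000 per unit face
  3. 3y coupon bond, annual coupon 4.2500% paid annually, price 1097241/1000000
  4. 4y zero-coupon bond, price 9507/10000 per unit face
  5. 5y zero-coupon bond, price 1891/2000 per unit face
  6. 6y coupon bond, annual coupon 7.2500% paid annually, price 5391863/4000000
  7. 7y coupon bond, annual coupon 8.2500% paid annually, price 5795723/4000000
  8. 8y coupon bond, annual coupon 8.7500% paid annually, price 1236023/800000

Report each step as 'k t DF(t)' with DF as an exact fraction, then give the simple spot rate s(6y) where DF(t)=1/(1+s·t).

1 1 622/625
2 2 9821/10000
3 3 9719/10000
4 4 9507/10000
5 5 1891/2000
6 6 9293/10000
7 7 1123/1250
8 8 4419/5000
s(6y) = (1/(9293/10000) − 1)/(6) = 707/55758 ≈ 1.2680%

step 1 [1y] zero: DF = P = 622/625 ≈ 0.995200
step 2 [2y] zero: DF = P = 9821/10000 ≈ 0.982100
step 3 [3y] bond c/1=17/400: DF=(1097241/1000000 − 17/400·(0.995200+0.982100))/(1+17/400) = 9719/10000 ≈ 0.971900
step 4 [4y] zero: DF = P = 9507/10000 ≈ 0.950700
step 5 [5y] zero: DF = P = 1891/2000 ≈ 0.945500
step 6 [6y] bond c/1=29/400: DF=(5391863/4000000 − 29/400·(0.995200+0.982100+0.971900+0.950700+0.945500))/(1+29/400) = 9293/10000 ≈ 0.929300
step 7 [7y] bond c/1=33/400: DF=(5795723/4000000 − 33/400·(0.995200+0.982100+0.971900+0.950700+0.945500+0.929300))/(1+33/400) = 1123/1250 ≈ 0.898400
step 8 [8y] bond c/1=7/80: DF=(1236023/800000 − 7/80·(0.995200+0.982100+0.971900+0.950700+0.945500+0.929300+0.898400))/(1+7/80) = 4419/5000 ≈ 0.883800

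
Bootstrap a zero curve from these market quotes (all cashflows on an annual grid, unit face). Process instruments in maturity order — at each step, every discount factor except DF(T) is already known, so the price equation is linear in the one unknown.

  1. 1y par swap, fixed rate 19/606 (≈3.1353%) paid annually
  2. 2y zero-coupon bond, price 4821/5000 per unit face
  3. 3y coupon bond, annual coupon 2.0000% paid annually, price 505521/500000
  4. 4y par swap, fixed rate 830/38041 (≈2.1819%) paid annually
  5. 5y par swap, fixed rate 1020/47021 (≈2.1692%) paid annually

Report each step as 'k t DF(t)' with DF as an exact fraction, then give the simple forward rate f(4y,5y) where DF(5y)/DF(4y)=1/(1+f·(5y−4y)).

step 1 [1y] swap r/1=19/606: DF=(1 − 19/606·(0))/(1+19/606) = 606/625 ≈ 0.969600
step 2 [2y] zero: DF = P = 4821/5000 ≈ 0.964200
step 3 [3y] bond c/1=1/50: DF=(505521/500000 − 1/50·(0.969600+0.964200))/(1+1/50) = 9533/10000 ≈ 0.953300
step 4 [4y] swap r/1=830/38041: DF=(1 − 830/38041·(0.969600+0.964200+0.953300))/(1+830/38041) = 917/1000 ≈ 0.917000
step 5 [5y] swap r/1=1020/47021: DF=(1 − 1020/47021·(0.969600+0.964200+0.953300+0.917000))/(1+1020/47021) = 449/500 ≈ 0.898000

1 1 606/625
2 2 4821/5000
3 3 9533/10000
4 4 917/1000
5 5 449/500
f(4y,5y) = ((917/1000)/(449/500) − 1)/(1) = 19/898 ≈ 2.1158%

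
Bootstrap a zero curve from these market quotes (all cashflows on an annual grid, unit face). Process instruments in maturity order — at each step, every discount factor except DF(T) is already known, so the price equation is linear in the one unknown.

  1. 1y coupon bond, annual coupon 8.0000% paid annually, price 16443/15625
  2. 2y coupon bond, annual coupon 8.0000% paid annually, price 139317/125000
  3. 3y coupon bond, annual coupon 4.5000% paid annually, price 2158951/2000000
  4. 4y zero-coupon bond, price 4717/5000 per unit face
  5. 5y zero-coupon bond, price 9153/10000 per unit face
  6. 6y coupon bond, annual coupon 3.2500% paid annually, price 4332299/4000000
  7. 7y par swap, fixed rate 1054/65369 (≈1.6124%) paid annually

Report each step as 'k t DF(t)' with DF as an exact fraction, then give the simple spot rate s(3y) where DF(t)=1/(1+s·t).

1 1 609/625
2 2 4799/5000
3 3 9497/10000
4 4 4717/5000
5 5 9153/10000
6 6 8997/10000
7 7 4473/5000
s(3y) = (1/(9497/10000) − 1)/(3) = 503/28491 ≈ 1.7655%

step 1 [1y] bond c/1=2/25: DF=(16443/15625 − 2/25·(0))/(1+2/25) = 609/625 ≈ 0.974400
step 2 [2y] bond c/1=2/25: DF=(139317/125000 − 2/25·(0.974400))/(1+2/25) = 4799/5000 ≈ 0.959800
step 3 [3y] bond c/1=9/200: DF=(2158951/2000000 − 9/200·(0.974400+0.959800))/(1+9/200) = 9497/10000 ≈ 0.949700
step 4 [4y] zero: DF = P = 4717/5000 ≈ 0.943400
step 5 [5y] zero: DF = P = 9153/10000 ≈ 0.915300
step 6 [6y] bond c/1=13/400: DF=(4332299/4000000 − 13/400·(0.974400+0.959800+0.949700+0.943400+0.915300))/(1+13/400) = 8997/10000 ≈ 0.899700
step 7 [7y] swap r/1=1054/65369: DF=(1 − 1054/65369·(0.974400+0.959800+0.949700+0.943400+0.915300+0.899700))/(1+1054/65369) = 4473/5000 ≈ 0.894600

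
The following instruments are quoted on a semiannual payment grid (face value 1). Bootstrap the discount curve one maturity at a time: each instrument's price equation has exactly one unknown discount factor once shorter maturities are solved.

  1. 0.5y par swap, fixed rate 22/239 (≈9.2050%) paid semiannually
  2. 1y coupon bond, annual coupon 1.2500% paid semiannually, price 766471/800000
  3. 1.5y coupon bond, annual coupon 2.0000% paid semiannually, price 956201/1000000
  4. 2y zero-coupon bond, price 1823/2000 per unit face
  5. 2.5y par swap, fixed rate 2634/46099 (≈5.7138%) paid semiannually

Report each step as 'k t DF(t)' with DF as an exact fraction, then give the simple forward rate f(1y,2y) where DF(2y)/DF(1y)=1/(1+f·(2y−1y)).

step 1 [0.5y] swap r/2=11/239: DF=(1 − 11/239·(0))/(1+11/239) = 239/250 ≈ 0.956000
step 2 [1y] bond c/2=1/160: DF=(766471/800000 − 1/160·(0.956000))/(1+1/160) = 4731/5000 ≈ 0.946200
step 3 [1.5y] bond c/2=1/100: DF=(956201/1000000 − 1/100·(0.956000+0.946200))/(1+1/100) = 9279/10000 ≈ 0.927900
step 4 [2y] zero: DF = P = 1823/2000 ≈ 0.911500
step 5 [2.5y] swap r/2=1317/46099: DF=(1 − 1317/46099·(0.956000+0.946200+0.927900+0.911500))/(1+1317/46099) = 8683/10000 ≈ 0.868300

1 1/2 239/250
2 1 4731/5000
3 3/2 9279/10000
4 2 1823/2000
5 5/2 8683/10000
f(1y,2y) = ((4731/5000)/(1823/2000) − 1)/(1) = 347/9115 ≈ 3.8069%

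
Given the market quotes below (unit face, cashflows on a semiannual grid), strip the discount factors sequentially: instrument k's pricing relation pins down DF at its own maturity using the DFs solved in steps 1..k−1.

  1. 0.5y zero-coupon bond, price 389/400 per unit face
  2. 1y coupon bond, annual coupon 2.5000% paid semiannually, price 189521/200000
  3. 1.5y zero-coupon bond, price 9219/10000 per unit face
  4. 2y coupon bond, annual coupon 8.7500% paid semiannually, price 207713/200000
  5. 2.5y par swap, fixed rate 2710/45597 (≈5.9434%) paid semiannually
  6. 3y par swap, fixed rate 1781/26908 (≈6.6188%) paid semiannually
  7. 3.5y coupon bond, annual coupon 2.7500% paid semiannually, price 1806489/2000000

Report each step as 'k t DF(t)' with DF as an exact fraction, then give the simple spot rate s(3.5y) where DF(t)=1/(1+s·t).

1 1/2 389/400
2 1 9239/10000
3 3/2 9219/10000
4 2 8769/10000
5 5/2 1729/2000
6 3 8219/10000
7 7/2 409/500
s(3.5y) = (1/(409/500) − 1)/(7/2) = 26/409 ≈ 6.3570%

step 1 [0.5y] zero: DF = P = 389/400 ≈ 0.972500
step 2 [1y] bond c/2=1/80: DF=(189521/200000 − 1/80·(0.972500))/(1+1/80) = 9239/10000 ≈ 0.923900
step 3 [1.5y] zero: DF = P = 9219/10000 ≈ 0.921900
step 4 [2y] bond c/2=7/160: DF=(207713/200000 − 7/160·(0.972500+0.923900+0.921900))/(1+7/160) = 8769/10000 ≈ 0.876900
step 5 [2.5y] swap r/2=1355/45597: DF=(1 − 1355/45597·(0.972500+0.923900+0.921900+0.876900))/(1+1355/45597) = 1729/2000 ≈ 0.864500
step 6 [3y] swap r/2=1781/53816: DF=(1 − 1781/53816·(0.972500+0.923900+0.921900+0.876900+0.864500))/(1+1781/53816) = 8219/10000 ≈ 0.821900
step 7 [3.5y] bond c/2=11/800: DF=(1806489/2000000 − 11/800·(0.972500+0.923900+0.921900+0.876900+0.864500+0.821900))/(1+11/800) = 409/500 ≈ 0.818000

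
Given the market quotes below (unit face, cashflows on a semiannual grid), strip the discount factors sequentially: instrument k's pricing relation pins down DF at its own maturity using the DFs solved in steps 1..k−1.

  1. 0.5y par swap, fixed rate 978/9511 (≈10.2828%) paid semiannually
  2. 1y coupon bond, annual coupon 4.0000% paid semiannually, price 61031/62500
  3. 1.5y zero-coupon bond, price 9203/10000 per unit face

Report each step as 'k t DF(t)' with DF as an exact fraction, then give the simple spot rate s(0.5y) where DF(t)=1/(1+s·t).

1 1/2 9511/10000
2 1 9387/10000
3 3/2 9203/10000
s(0.5y) = (1/(9511/10000) − 1)/(1/2) = 978/9511 ≈ 10.2828%

step 1 [0.5y] swap r/2=489/9511: DF=(1 − 489/9511·(0))/(1+489/9511) = 9511/10000 ≈ 0.951100
step 2 [1y] bond c/2=1/50: DF=(61031/62500 − 1/50·(0.951100))/(1+1/50) = 9387/10000 ≈ 0.938700
step 3 [1.5y] zero: DF = P = 9203/10000 ≈ 0.920300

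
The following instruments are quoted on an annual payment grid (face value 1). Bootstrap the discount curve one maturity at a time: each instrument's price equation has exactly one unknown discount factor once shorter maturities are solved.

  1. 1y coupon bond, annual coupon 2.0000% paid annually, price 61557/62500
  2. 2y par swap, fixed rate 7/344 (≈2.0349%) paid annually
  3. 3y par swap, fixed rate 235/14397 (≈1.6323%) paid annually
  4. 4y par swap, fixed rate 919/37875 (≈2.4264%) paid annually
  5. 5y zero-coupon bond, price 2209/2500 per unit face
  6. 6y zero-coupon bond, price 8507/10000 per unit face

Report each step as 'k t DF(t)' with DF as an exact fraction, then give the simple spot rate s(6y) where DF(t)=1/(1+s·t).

1 1 1207/1250
2 2 1201/1250
3 3 953/1000
4 4 9081/10000
5 5 2209/2500
6 6 8507/10000
s(6y) = (1/(8507/10000) − 1)/(6) = 1493/51042 ≈ 2.9250%

step 1 [1y] bond c/1=1/50: DF=(61557/62500 − 1/50·(0))/(1+1/50) = 1207/1250 ≈ 0.965600
step 2 [2y] swap r/1=7/344: DF=(1 − 7/344·(0.965600))/(1+7/344) = 1201/1250 ≈ 0.960800
step 3 [3y] swap r/1=235/14397: DF=(1 − 235/14397·(0.965600+0.960800))/(1+235/14397) = 953/1000 ≈ 0.953000
step 4 [4y] swap r/1=919/37875: DF=(1 − 919/37875·(0.965600+0.960800+0.953000))/(1+919/37875) = 9081/10000 ≈ 0.908100
step 5 [5y] zero: DF = P = 2209/2500 ≈ 0.883600
step 6 [6y] zero: DF = P = 8507/10000 ≈ 0.850700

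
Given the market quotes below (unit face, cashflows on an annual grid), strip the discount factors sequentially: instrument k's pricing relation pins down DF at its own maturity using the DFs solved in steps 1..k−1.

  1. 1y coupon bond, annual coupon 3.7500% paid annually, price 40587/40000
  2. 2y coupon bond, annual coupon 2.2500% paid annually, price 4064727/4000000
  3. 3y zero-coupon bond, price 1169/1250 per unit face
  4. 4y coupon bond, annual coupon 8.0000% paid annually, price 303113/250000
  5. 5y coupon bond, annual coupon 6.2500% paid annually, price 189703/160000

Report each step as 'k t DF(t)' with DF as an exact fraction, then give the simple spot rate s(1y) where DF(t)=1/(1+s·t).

step 1 [1y] bond c/1=3/80: DF=(40587/40000 − 3/80·(0))/(1+3/80) = 489/500 ≈ 0.978000
step 2 [2y] bond c/1=9/400: DF=(4064727/4000000 − 9/400·(0.978000))/(1+9/400) = 9723/10000 ≈ 0.972300
step 3 [3y] zero: DF = P = 1169/1250 ≈ 0.935200
step 4 [4y] bond c/1=2/25: DF=(303113/250000 − 2/25·(0.978000+0.972300+0.935200))/(1+2/25) = 9089/10000 ≈ 0.908900
step 5 [5y] bond c/1=1/16: DF=(189703/160000 − 1/16·(0.978000+0.972300+0.935200+0.908900))/(1+1/16) = 8927/10000 ≈ 0.892700

1 1 489/500
2 2 9723/10000
3 3 1169/1250
4 4 9089/10000
5 5 8927/10000
s(1y) = (1/(489/500) − 1)/(1) = 11/489 ≈ 2.2495%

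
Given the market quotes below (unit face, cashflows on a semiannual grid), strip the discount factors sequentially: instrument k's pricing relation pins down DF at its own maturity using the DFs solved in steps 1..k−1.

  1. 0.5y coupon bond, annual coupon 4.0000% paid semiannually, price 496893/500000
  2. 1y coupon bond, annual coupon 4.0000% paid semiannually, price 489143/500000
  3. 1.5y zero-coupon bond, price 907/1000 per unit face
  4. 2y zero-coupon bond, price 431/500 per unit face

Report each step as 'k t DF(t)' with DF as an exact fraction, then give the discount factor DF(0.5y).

step 1 [0.5y] bond c/2=1/50: DF=(496893/500000 − 1/50·(0))/(1+1/50) = 9743/10000 ≈ 0.974300
step 2 [1y] bond c/2=1/50: DF=(489143/500000 − 1/50·(0.974300))/(1+1/50) = 47/50 ≈ 0.940000
step 3 [1.5y] zero: DF = P = 907/1000 ≈ 0.907000
step 4 [2y] zero: DF = P = 431/500 ≈ 0.862000

1 1/2 9743/10000
2 1 47/50
3 3/2 907/1000
4 2 431/500
DF(0.5y) = 9743/10000 ≈ 0.974300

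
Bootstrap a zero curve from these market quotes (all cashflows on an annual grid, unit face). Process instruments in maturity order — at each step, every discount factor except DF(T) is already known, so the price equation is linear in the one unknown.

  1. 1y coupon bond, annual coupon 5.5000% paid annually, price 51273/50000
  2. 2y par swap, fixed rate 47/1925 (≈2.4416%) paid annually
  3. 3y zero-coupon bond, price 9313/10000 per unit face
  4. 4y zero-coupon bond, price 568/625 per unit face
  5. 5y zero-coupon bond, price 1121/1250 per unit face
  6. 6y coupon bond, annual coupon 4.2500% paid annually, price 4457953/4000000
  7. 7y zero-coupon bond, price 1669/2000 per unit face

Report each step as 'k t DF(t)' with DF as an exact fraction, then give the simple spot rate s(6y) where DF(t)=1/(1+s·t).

step 1 [1y] bond c/1=11/200: DF=(51273/50000 − 11/200·(0))/(1+11/200) = 243/250 ≈ 0.972000
step 2 [2y] swap r/1=47/1925: DF=(1 − 47/1925·(0.972000))/(1+47/1925) = 953/1000 ≈ 0.953000
step 3 [3y] zero: DF = P = 9313/10000 ≈ 0.931300
step 4 [4y] zero: DF = P = 568/625 ≈ 0.908800
step 5 [5y] zero: DF = P = 1121/1250 ≈ 0.896800
step 6 [6y] bond c/1=17/400: DF=(4457953/4000000 − 17/400·(0.972000+0.953000+0.931300+0.908800+0.896800))/(1+17/400) = 879/1000 ≈ 0.879000
step 7 [7y] zero: DF = P = 1669/2000 ≈ 0.834500

1 1 243/250
2 2 953/1000
3 3 9313/10000
4 4 568/625
5 5 1121/1250
6 6 879/1000
7 7 1669/2000
s(6y) = (1/(879/1000) − 1)/(6) = 121/5274 ≈ 2.2943%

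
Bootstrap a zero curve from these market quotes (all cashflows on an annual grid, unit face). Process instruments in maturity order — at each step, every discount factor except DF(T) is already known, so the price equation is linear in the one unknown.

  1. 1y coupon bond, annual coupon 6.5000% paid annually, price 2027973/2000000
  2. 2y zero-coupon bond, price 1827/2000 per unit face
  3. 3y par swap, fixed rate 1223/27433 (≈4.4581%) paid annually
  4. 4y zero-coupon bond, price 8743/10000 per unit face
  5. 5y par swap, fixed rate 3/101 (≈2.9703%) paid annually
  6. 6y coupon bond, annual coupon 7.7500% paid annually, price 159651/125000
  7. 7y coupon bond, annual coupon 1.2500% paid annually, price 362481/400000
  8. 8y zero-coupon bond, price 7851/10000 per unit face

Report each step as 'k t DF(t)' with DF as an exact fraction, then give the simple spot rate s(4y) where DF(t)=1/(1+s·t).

1 1 9521/10000
2 2 1827/2000
3 3 8777/10000
4 4 8743/10000
5 5 2167/2500
6 6 2157/2500
7 7 829/1000
8 8 7851/10000
s(4y) = (1/(8743/10000) − 1)/(4) = 1257/34972 ≈ 3.5943%

step 1 [1y] bond c/1=13/200: DF=(2027973/2000000 − 13/200·(0))/(1+13/200) = 9521/10000 ≈ 0.952100
step 2 [2y] zero: DF = P = 1827/2000 ≈ 0.913500
step 3 [3y] swap r/1=1223/27433: DF=(1 − 1223/27433·(0.952100+0.913500))/(1+1223/27433) = 8777/10000 ≈ 0.877700
step 4 [4y] zero: DF = P = 8743/10000 ≈ 0.874300
step 5 [5y] swap r/1=3/101: DF=(1 − 3/101·(0.952100+0.913500+0.877700+0.874300))/(1+3/101) = 2167/2500 ≈ 0.866800
step 6 [6y] bond c/1=31/400: DF=(159651/125000 − 31/400·(0.952100+0.913500+0.877700+0.874300+0.866800))/(1+31/400) = 2157/2500 ≈ 0.862800
step 7 [7y] bond c/1=1/80: DF=(362481/400000 − 1/80·(0.952100+0.913500+0.877700+0.874300+0.866800+0.862800))/(1+1/80) = 829/1000 ≈ 0.829000
step 8 [8y] zero: DF = P = 7851/10000 ≈ 0.785100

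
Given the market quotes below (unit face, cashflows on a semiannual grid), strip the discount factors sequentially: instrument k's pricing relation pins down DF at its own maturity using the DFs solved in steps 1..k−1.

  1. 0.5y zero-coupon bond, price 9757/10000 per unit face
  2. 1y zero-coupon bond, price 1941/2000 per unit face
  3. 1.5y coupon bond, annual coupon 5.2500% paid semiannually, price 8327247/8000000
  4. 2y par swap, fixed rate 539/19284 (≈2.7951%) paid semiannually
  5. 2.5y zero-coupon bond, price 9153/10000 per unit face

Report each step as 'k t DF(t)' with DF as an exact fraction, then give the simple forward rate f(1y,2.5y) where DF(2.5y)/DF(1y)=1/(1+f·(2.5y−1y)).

step 1 [0.5y] zero: DF = P = 9757/10000 ≈ 0.975700
step 2 [1y] zero: DF = P = 1941/2000 ≈ 0.970500
step 3 [1.5y] bond c/2=21/800: DF=(8327247/8000000 − 21/800·(0.975700+0.970500))/(1+21/800) = 1929/2000 ≈ 0.964500
step 4 [2y] swap r/2=539/38568: DF=(1 − 539/38568·(0.975700+0.970500+0.964500))/(1+539/38568) = 9461/10000 ≈ 0.946100
step 5 [2.5y] zero: DF = P = 9153/10000 ≈ 0.915300

1 1/2 9757/10000
2 1 1941/2000
3 3/2 1929/2000
4 2 9461/10000
5 5/2 9153/10000
f(1y,2.5y) = ((1941/2000)/(9153/10000) − 1)/(3/2) = 368/9153 ≈ 4.0205%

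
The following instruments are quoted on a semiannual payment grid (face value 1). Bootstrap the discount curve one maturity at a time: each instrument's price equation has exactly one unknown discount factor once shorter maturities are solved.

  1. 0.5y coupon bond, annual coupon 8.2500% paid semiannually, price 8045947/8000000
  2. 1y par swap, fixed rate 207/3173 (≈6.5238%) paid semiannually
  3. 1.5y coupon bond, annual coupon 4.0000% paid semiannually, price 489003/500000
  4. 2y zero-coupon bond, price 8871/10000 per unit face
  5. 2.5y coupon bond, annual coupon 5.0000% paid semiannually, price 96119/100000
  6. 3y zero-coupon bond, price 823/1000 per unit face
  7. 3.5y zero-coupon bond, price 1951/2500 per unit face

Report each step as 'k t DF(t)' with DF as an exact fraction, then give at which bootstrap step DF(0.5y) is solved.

step 1 [0.5y] bond c/2=33/800: DF=(8045947/8000000 − 33/800·(0))/(1+33/800) = 9659/10000 ≈ 0.965900
step 2 [1y] swap r/2=207/6346: DF=(1 − 207/6346·(0.965900))/(1+207/6346) = 9379/10000 ≈ 0.937900
step 3 [1.5y] bond c/2=1/50: DF=(489003/500000 − 1/50·(0.965900+0.937900))/(1+1/50) = 1843/2000 ≈ 0.921500
step 4 [2y] zero: DF = P = 8871/10000 ≈ 0.887100
step 5 [2.5y] bond c/2=1/40: DF=(96119/100000 − 1/40·(0.965900+0.937900+0.921500+0.887100))/(1+1/40) = 1059/1250 ≈ 0.847200
step 6 [3y] zero: DF = P = 823/1000 ≈ 0.823000
step 7 [3.5y] zero: DF = P = 1951/2500 ≈ 0.780400

1 1/2 9659/10000
2 1 9379/10000
3 3/2 1843/2000
4 2 8871/10000
5 5/2 1059/1250
6 3 823/1000
7 7/2 1951/2500
DF(0.5y) is solved at step 1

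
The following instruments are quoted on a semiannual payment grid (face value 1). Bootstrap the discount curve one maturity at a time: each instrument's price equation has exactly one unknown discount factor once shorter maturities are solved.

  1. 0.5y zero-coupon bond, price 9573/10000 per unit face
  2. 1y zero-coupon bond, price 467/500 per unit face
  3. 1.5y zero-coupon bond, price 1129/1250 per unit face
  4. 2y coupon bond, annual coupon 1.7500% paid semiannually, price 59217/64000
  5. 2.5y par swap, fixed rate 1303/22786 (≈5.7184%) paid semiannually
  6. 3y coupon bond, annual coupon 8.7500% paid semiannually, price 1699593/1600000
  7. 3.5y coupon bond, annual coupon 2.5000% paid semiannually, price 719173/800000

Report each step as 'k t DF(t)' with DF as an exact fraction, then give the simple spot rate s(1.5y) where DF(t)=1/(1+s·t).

1 1/2 9573/10000
2 1 467/500
3 3/2 1129/1250
4 2 893/1000
5 5/2 8697/10000
6 3 8267/10000
7 7/2 4107/5000
s(1.5y) = (1/(1129/1250) − 1)/(3/2) = 242/3387 ≈ 7.1450%

step 1 [0.5y] zero: DF = P = 9573/10000 ≈ 0.957300
step 2 [1y] zero: DF = P = 467/500 ≈ 0.934000
step 3 [1.5y] zero: DF = P = 1129/1250 ≈ 0.903200
step 4 [2y] bond c/2=7/800: DF=(59217/64000 − 7/800·(0.957300+0.934000+0.903200))/(1+7/800) = 893/1000 ≈ 0.893000
step 5 [2.5y] swap r/2=1303/45572: DF=(1 − 1303/45572·(0.957300+0.934000+0.903200+0.893000))/(1+1303/45572) = 8697/10000 ≈ 0.869700
step 6 [3y] bond c/2=7/160: DF=(1699593/1600000 − 7/160·(0.957300+0.934000+0.903200+0.893000+0.869700))/(1+7/160) = 8267/10000 ≈ 0.826700
step 7 [3.5y] bond c/2=1/80: DF=(719173/800000 − 1/80·(0.957300+0.934000+0.903200+0.893000+0.869700+0.826700))/(1+1/80) = 4107/5000 ≈ 0.821400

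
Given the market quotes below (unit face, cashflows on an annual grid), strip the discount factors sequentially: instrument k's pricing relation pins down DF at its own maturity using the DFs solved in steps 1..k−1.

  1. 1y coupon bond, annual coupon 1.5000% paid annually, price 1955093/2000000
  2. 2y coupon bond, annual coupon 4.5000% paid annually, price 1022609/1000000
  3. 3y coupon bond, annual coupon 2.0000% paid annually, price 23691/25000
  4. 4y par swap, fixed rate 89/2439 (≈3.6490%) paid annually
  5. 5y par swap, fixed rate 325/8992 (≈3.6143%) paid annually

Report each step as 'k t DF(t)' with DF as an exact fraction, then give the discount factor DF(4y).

1 1 9631/10000
2 2 9371/10000
3 3 4459/5000
4 4 1733/2000
5 5 67/80
DF(4y) = 1733/2000 ≈ 0.866500

step 1 [1y] bond c/1=3/200: DF=(1955093/2000000 − 3/200·(0))/(1+3/200) = 9631/10000 ≈ 0.963100
step 2 [2y] bond c/1=9/200: DF=(1022609/1000000 − 9/200·(0.963100))/(1+9/200) = 9371/10000 ≈ 0.937100
step 3 [3y] bond c/1=1/50: DF=(23691/25000 − 1/50·(0.963100+0.937100))/(1+1/50) = 4459/5000 ≈ 0.891800
step 4 [4y] swap r/1=89/2439: DF=(1 − 89/2439·(0.963100+0.937100+0.891800))/(1+89/2439) = 1733/2000 ≈ 0.866500
step 5 [5y] swap r/1=325/8992: DF=(1 − 325/8992·(0.963100+0.937100+0.891800+0.866500))/(1+325/8992) = 67/80 ≈ 0.837500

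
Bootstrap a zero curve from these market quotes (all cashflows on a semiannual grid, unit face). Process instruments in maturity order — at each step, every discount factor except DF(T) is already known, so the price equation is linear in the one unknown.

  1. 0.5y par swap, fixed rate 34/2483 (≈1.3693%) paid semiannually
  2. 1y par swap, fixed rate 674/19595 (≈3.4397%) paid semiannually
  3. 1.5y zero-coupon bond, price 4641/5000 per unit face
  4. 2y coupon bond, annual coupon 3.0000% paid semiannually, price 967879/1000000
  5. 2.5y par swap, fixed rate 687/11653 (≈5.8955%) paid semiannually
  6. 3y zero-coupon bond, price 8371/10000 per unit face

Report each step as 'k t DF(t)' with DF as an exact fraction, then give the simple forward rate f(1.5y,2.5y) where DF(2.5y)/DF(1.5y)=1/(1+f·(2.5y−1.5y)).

step 1 [0.5y] swap r/2=17/2483: DF=(1 − 17/2483·(0))/(1+17/2483) = 2483/2500 ≈ 0.993200
step 2 [1y] swap r/2=337/19595: DF=(1 − 337/19595·(0.993200))/(1+337/19595) = 9663/10000 ≈ 0.966300
step 3 [1.5y] zero: DF = P = 4641/5000 ≈ 0.928200
step 4 [2y] bond c/2=3/200: DF=(967879/1000000 − 3/200·(0.993200+0.966300+0.928200))/(1+3/200) = 9109/10000 ≈ 0.910900
step 5 [2.5y] swap r/2=687/23306: DF=(1 − 687/23306·(0.993200+0.966300+0.928200+0.910900))/(1+687/23306) = 4313/5000 ≈ 0.862600
step 6 [3y] zero: DF = P = 8371/10000 ≈ 0.837100

1 1/2 2483/2500
2 1 9663/10000
3 3/2 4641/5000
4 2 9109/10000
5 5/2 4313/5000
6 3 8371/10000
f(1.5y,2.5y) = ((4641/5000)/(4313/5000) − 1)/(1) = 328/4313 ≈ 7.6049%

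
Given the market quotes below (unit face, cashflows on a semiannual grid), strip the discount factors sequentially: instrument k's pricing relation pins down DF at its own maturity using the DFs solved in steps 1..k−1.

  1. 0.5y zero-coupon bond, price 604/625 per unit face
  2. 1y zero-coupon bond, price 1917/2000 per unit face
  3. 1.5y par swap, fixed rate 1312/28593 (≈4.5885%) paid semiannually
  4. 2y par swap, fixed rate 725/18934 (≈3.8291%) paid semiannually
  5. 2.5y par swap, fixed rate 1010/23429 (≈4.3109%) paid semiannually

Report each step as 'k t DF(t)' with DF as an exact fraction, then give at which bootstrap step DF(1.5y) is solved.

step 1 [0.5y] zero: DF = P = 604/625 ≈ 0.966400
step 2 [1y] zero: DF = P = 1917/2000 ≈ 0.958500
step 3 [1.5y] swap r/2=656/28593: DF=(1 − 656/28593·(0.966400+0.958500))/(1+656/28593) = 584/625 ≈ 0.934400
step 4 [2y] swap r/2=725/37868: DF=(1 − 725/37868·(0.966400+0.958500+0.934400))/(1+725/37868) = 371/400 ≈ 0.927500
step 5 [2.5y] swap r/2=505/23429: DF=(1 − 505/23429·(0.966400+0.958500+0.934400+0.927500))/(1+505/23429) = 899/1000 ≈ 0.899000

1 1/2 604/625
2 1 1917/2000
3 3/2 584/625
4 2 371/400
5 5/2 899/1000
DF(1.5y) is solved at step 3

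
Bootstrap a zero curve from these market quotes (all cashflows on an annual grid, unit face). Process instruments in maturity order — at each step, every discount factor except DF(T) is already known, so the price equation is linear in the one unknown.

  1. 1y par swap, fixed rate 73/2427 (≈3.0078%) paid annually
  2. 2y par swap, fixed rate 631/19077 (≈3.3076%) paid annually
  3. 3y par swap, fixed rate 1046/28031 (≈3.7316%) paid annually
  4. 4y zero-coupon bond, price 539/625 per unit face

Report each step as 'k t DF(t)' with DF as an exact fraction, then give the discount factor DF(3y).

step 1 [1y] swap r/1=73/2427: DF=(1 − 73/2427·(0))/(1+73/2427) = 2427/2500 ≈ 0.970800
step 2 [2y] swap r/1=631/19077: DF=(1 − 631/19077·(0.970800))/(1+631/19077) = 9369/10000 ≈ 0.936900
step 3 [3y] swap r/1=1046/28031: DF=(1 − 1046/28031·(0.970800+0.936900))/(1+1046/28031) = 4477/5000 ≈ 0.895400
step 4 [4y] zero: DF = P = 539/625 ≈ 0.862400

1 1 2427/2500
2 2 9369/10000
3 3 4477/5000
4 4 539/625
DF(3y) = 4477/5000 ≈ 0.895400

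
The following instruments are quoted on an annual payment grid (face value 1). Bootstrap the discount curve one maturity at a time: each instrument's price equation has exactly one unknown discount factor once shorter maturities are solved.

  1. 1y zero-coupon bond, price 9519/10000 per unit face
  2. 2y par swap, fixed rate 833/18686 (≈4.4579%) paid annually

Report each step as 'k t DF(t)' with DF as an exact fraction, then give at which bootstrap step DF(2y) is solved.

1 1 9519/10000
2 2 9167/10000
DF(2y) is solved at step 2

step 1 [1y] zero: DF = P = 9519/10000 ≈ 0.951900
step 2 [2y] swap r/1=833/18686: DF=(1 − 833/18686·(0.951900))/(1+833/18686) = 9167/10000 ≈ 0.916700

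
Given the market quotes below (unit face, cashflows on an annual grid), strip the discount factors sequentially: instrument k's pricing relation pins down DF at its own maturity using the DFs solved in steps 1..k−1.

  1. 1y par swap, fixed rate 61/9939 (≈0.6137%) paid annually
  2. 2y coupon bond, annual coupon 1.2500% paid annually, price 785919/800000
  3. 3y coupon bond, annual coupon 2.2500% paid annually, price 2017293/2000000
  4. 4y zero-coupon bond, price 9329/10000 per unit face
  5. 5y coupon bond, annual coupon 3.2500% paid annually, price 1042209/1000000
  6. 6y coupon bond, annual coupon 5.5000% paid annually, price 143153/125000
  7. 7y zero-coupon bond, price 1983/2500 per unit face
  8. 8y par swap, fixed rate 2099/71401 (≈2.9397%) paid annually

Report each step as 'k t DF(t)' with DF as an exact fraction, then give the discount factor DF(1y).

1 1 9939/10000
2 2 479/500
3 3 1887/2000
4 4 9329/10000
5 5 8889/10000
6 6 2099/2500
7 7 1983/2500
8 8 7901/10000
DF(1y) = 9939/10000 ≈ 0.993900

step 1 [1y] swap r/1=61/9939: DF=(1 − 61/9939·(0))/(1+61/9939) = 9939/10000 ≈ 0.993900
step 2 [2y] bond c/1=1/80: DF=(785919/800000 − 1/80·(0.993900))/(1+1/80) = 479/500 ≈ 0.958000
step 3 [3y] bond c/1=9/400: DF=(2017293/2000000 − 9/400·(0.993900+0.958000))/(1+9/400) = 1887/2000 ≈ 0.943500
step 4 [4y] zero: DF = P = 9329/10000 ≈ 0.932900
step 5 [5y] bond c/1=13/400: DF=(1042209/1000000 − 13/400·(0.993900+0.958000+0.943500+0.932900))/(1+13/400) = 8889/10000 ≈ 0.888900
step 6 [6y] bond c/1=11/200: DF=(143153/125000 − 11/200·(0.993900+0.958000+0.943500+0.932900+0.888900))/(1+11/200) = 2099/2500 ≈ 0.839600
step 7 [7y] zero: DF = P = 1983/2500 ≈ 0.793200
step 8 [8y] swap r/1=2099/71401: DF=(1 − 2099/71401·(0.993900+0.958000+0.943500+0.932900+0.888900+0.839600+0.793200))/(1+2099/71401) = 7901/10000 ≈ 0.790100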